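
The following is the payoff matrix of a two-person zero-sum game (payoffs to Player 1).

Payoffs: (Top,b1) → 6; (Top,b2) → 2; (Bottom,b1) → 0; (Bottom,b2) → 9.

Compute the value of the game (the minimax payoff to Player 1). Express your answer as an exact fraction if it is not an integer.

54/13

Row minima: Top → 2, Bottom → 0; maximin = 2.
Column maxima: b1 → 6, b2 → 9; minimax = 6.
2 ≠ 6, so there is no saddle point; optimal play is mixed.
Let Player 1 play Top with probability p. Expected payoff against b1: 6p + 0(1−p) = 6p; against b2: 2p + 9(1−p) = −7p + 9.
Setting these equal: 6p = −7p + 9 ⇒ 13p = 9 ⇒ p = 9/13, and the value is (6)·(9/13) = 54/13.
For Player 2: with q = P(b1), equating Top's and Bottom's payoffs gives 4q + 2 = −9q + 9 ⇒ q = 7/13.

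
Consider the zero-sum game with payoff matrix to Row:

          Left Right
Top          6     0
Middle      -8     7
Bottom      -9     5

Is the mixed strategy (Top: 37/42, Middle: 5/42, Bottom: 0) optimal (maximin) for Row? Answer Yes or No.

No

Against Left this mix gives (37/42)·6 + (5/42)·(-8) = 13/3.
Against Right this mix gives (37/42)·0 + (5/42)·7 = 5/6.
Column will play Right, holding Row to 5/6. Shifting weight toward the row that does better against Right would raise this floor (the equalizing mix achieves 2 against both Right and Left), so the proposed strategy is not optimal.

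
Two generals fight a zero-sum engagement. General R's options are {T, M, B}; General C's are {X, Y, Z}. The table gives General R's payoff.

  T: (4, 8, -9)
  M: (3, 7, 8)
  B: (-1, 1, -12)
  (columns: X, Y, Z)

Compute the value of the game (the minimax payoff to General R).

Row minima: T → -9, M → 3, B → -12; maximin = 3.
Column maxima: X → 4, Y → 8, Z → 8; minimax = 4.
3 ≠ 4, so there is no saddle point; optimal play is mixed.
B is strictly dominated by T, so General R never plays it.
Y is strictly dominated by X (it gives General R strictly more in every row), so General C never plays it.
On the remaining 2×2 (T, M vs X, Z):
Let General R play T with probability p. Expected payoff against X: 4p + 3(1−p) = p + 3; against Z: (-9)p + 8(1−p) = −17p + 8.
Setting these equal: p + 3 = −17p + 8 ⇒ 18p = 5 ⇒ p = 5/18, and the value is (1)·(5/18) + 3 = 59/18.
For General C: with q = P(X), equating T's and M's payoffs gives 13q − 9 = −5q + 8 ⇒ q = 17/18.

59/18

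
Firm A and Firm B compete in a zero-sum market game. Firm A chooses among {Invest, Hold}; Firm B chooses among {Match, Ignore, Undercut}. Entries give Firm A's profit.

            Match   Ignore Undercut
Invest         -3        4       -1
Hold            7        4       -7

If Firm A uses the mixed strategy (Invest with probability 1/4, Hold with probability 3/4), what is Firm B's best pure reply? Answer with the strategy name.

If Firm B plays Match, Firm A's expected payoff is (1/4)·(-3) + (3/4)·7 = 9/2.
If Firm B plays Ignore, Firm A's expected payoff is (1/4)·4 + (3/4)·4 = 4.
If Firm B plays Undercut, Firm A's expected payoff is (1/4)·(-1) + (3/4)·(-7) = -11/2.
Firm B minimizes Firm A's payoff; the smallest is -11/2, so the best response is Undercut.

Undercut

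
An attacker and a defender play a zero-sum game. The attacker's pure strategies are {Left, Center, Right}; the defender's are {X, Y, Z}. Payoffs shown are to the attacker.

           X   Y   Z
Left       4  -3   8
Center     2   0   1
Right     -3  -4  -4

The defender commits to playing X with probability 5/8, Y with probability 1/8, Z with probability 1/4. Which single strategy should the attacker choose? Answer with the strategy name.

Expected payoff of Left: (5/8)·4 + (1/8)·(-3) + (1/4)·8 = 33/8.
Expected payoff of Center: (5/8)·2 + (1/8)·0 + (1/4)·1 = 3/2.
Expected payoff of Right: (5/8)·(-3) + (1/8)·(-4) + (1/4)·(-4) = -27/8.
The largest is 33/8, so the attacker's best response is Left.

Left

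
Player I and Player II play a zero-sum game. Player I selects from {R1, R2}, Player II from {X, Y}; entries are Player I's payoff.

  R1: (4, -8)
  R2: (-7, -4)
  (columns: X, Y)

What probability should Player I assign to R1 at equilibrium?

Row minima: R1 → -8, R2 → -7; maximin = -7.
Column maxima: X → 4, Y → -4; minimax = -4.
-7 ≠ -4, so there is no saddle point; optimal play is mixed.
Let Player I play R1 with probability p. Expected payoff against X: 4p + (-7)(1−p) = 11p − 7; against Y: (-8)p + (-4)(1−p) = −4p − 4.
Setting these equal: 11p − 7 = −4p − 4 ⇒ 15p = 3 ⇒ p = 1/5, and the value is (11)·(1/5) − 7 = -24/5.
For Player II: with q = P(X), equating R1's and R2's payoffs gives 12q − 8 = −3q − 4 ⇒ q = 4/15.

1/5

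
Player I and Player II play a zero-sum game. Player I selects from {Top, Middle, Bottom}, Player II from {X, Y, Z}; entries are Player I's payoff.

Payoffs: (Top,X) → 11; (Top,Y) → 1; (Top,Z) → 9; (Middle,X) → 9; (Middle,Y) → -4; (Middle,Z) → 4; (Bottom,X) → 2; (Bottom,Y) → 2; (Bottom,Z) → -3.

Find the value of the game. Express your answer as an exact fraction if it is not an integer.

Row minima: Top → 1, Middle → -4, Bottom → -3; maximin = 1.
Column maxima: X → 11, Y → 2, Z → 9; minimax = 2.
1 ≠ 2, so there is no saddle point; optimal play is mixed.
Middle is strictly dominated by Top, so Player I never plays it.
X is strictly dominated by Z (it gives Player I strictly more in every row), so Player II never plays it.
On the remaining 2×2 (Top, Bottom vs Y, Z):
Let Player I play Top with probability p. Expected payoff against Y: 1p + 2(1−p) = −p + 2; against Z: 9p + (-3)(1−p) = 12p − 3.
Setting these equal: −p + 2 = 12p − 3 ⇒ −13p = -5 ⇒ p = 5/13, and the value is (-1)·(5/13) + 2 = 21/13.
For Player II: with q = P(Y), equating Top's and Bottom's payoffs gives −8q + 9 = 5q − 3 ⇒ q = 12/13.

21/13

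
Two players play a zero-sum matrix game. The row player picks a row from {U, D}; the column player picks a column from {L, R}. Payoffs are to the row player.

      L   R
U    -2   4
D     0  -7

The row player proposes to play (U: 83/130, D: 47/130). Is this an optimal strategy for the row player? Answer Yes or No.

Against L this mix gives (83/130)·(-2) + (47/130)·0 = -83/65.
Against R this mix gives (83/130)·4 + (47/130)·(-7) = 3/130.
The column player will play L, holding the row player to -83/65. Shifting weight toward the row that does better against L would raise this floor (the equalizing mix achieves -14/13 against both L and R), so the proposed strategy is not optimal.

No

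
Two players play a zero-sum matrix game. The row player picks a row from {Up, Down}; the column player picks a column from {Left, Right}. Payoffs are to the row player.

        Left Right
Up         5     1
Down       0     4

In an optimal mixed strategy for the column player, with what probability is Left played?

3/8

Row minima: Up → 1, Down → 0; maximin = 1.
Column maxima: Left → 5, Right → 4; minimax = 4.
1 ≠ 4, so there is no saddle point; optimal play is mixed.
Let the row player play Up with probability p. Expected payoff against Left: 5p + 0(1−p) = 5p; against Right: 1p + 4(1−p) = −3p + 4.
Setting these equal: 5p = −3p + 4 ⇒ 8p = 4 ⇒ p = 1/2, and the value is (5)·(1/2) = 5/2.
For the column player: with q = P(Left), equating Up's and Down's payoffs gives 4q + 1 = −4q + 4 ⇒ q = 3/8.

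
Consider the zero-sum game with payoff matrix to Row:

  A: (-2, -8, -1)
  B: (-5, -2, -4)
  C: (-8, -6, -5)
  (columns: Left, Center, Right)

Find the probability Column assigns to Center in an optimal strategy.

Row minima: A → -8, B → -5, C → -8; maximin = -5.
Column maxima: Left → -2, Center → -2, Right → -1; minimax = -2.
-5 ≠ -2, so there is no saddle point; optimal play is mixed.
C is strictly dominated by B, so Row never plays it.
Right is strictly dominated by Left (it gives Row strictly more in every row), so Column never plays it.
On the remaining 2×2 (A, B vs Left, Center):
Let Row play A with probability p. Expected payoff against Left: (-2)p + (-5)(1−p) = 3p − 5; against Center: (-8)p + (-2)(1−p) = −6p − 2.
Setting these equal: 3p − 5 = −6p − 2 ⇒ 9p = 3 ⇒ p = 1/3, and the value is (3)·(1/3) − 5 = -4.
For Column: with q = P(Left), equating A's and B's payoffs gives 6q − 8 = −3q − 2 ⇒ q = 2/3.

1/3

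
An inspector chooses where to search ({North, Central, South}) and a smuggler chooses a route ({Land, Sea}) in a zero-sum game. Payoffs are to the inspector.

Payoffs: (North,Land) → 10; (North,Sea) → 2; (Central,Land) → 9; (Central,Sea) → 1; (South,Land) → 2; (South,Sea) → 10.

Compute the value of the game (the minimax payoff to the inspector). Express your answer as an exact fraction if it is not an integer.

Row minima: North → 2, Central → 1, South → 2; maximin = 2.
Column maxima: Land → 10, Sea → 10; minimax = 10.
2 ≠ 10, so there is no saddle point; optimal play is mixed.
Central is strictly dominated by North, so the inspector never plays it.
On the remaining 2×2 (North, South vs Land, Sea):
Let the inspector play North with probability p. Expected payoff against Land: 10p + 2(1−p) = 8p + 2; against Sea: 2p + 10(1−p) = −8p + 10.
Setting these equal: 8p + 2 = −8p + 10 ⇒ 16p = 8 ⇒ p = 1/2, and the value is (8)·(1/2) + 2 = 6.
For the smuggler: with q = P(Land), equating North's and South's payoffs gives 8q + 2 = −8q + 10 ⇒ q = 1/2.

6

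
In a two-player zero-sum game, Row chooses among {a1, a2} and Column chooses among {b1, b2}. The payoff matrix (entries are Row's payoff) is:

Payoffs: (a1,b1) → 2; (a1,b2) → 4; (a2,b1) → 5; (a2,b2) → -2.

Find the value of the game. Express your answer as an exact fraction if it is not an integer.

8/3

Row minima: a1 → 2, a2 → -2; maximin = 2.
Column maxima: b1 → 5, b2 → 4; minimax = 4.
2 ≠ 4, so there is no saddle point; optimal play is mixed.
Let Row play a1 with probability p. Expected payoff against b1: 2p + 5(1−p) = −3p + 5; against b2: 4p + (-2)(1−p) = 6p − 2.
Setting these equal: −3p + 5 = 6p − 2 ⇒ −9p = -7 ⇒ p = 7/9, and the value is (-3)·(7/9) + 5 = 8/3.
For Column: with q = P(b1), equating a1's and a2's payoffs gives −2q + 4 = 7q − 2 ⇒ q = 2/3.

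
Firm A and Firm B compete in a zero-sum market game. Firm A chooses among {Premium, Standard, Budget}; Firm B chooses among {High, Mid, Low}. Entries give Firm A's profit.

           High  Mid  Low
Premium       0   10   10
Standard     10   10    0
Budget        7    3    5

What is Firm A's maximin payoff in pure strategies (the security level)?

3

Row minima: Premium → 0, Standard → 0, Budget → 3.
The best of these is 3.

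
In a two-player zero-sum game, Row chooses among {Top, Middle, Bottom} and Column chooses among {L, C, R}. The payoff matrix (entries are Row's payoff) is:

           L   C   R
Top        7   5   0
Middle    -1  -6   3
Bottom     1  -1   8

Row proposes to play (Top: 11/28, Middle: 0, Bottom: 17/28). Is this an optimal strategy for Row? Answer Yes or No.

Against L this mix gives (11/28)·7 + (17/28)·1 = 47/14.
Against C this mix gives (11/28)·5 + (17/28)·(-1) = 19/14.
Against R this mix gives (11/28)·0 + (17/28)·8 = 34/7.
Column will play C, holding Row to 19/14. Shifting weight toward the row that does better against C would raise this floor (the equalizing mix achieves 20/7 against both C and R), so the proposed strategy is not optimal.

No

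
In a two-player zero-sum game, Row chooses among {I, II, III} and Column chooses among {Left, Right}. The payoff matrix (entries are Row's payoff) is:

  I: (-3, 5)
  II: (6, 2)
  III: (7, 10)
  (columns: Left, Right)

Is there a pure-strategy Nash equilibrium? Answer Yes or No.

Row minima: I → -3, II → 2, III → 7; maximin = 7.
Column maxima: Left → 7, Right → 10; minimax = 7.
maximin = minimax = 7, so a saddle point exists.

Yes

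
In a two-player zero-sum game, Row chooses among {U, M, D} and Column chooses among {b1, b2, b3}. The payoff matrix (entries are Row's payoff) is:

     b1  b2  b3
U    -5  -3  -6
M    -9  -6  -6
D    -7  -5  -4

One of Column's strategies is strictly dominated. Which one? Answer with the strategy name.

b2

b1 holds Row's payoff strictly below b2 in every row: -5 < -3, -9 < -6, -7 < -5.
So b2 is strictly dominated for Column.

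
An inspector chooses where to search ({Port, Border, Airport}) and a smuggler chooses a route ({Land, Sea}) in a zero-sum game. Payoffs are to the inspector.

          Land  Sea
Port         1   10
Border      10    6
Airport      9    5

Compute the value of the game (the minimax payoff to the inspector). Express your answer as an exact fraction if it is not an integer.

Row minima: Port → 1, Border → 6, Airport → 5; maximin = 6.
Column maxima: Land → 10, Sea → 10; minimax = 10.
6 ≠ 10, so there is no saddle point; optimal play is mixed.
Airport is strictly dominated by Border, so the inspector never plays it.
On the remaining 2×2 (Port, Border vs Land, Sea):
Let the inspector play Port with probability p. Expected payoff against Land: 1p + 10(1−p) = −9p + 10; against Sea: 10p + 6(1−p) = 4p + 6.
Setting these equal: −9p + 10 = 4p + 6 ⇒ −13p = -4 ⇒ p = 4/13, and the value is (-9)·(4/13) + 10 = 94/13.
For the smuggler: with q = P(Land), equating Port's and Border's payoffs gives −9q + 10 = 4q + 6 ⇒ q = 4/13.

94/13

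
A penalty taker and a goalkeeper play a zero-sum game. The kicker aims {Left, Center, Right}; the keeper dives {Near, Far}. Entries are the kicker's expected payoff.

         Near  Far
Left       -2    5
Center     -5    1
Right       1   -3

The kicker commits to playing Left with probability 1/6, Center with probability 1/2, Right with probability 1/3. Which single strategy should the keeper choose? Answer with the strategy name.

Near

If the keeper plays Near, the kicker's expected payoff is (1/6)·(-2) + (1/2)·(-5) + (1/3)·1 = -5/2.
If the keeper plays Far, the kicker's expected payoff is (1/6)·5 + (1/2)·1 + (1/3)·(-3) = 1/3.
The keeper minimizes the kicker's payoff; the smallest is -5/2, so the best response is Near.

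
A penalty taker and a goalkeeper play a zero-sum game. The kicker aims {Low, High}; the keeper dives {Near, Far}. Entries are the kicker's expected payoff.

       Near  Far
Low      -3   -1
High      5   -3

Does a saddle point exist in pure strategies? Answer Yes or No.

Row minima: Low → -3, High → -3; maximin = -3.
Column maxima: Near → 5, Far → -1; minimax = -1.
-3 ≠ -1, so no pure-strategy equilibrium exists.

No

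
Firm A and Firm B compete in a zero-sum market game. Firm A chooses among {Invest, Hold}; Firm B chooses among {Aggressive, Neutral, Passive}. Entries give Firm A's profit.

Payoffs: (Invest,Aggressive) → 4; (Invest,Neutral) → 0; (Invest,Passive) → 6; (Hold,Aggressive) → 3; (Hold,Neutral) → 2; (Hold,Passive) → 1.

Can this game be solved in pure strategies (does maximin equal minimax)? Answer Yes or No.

Row minima: Invest → 0, Hold → 1; maximin = 1.
Column maxima: Aggressive → 4, Neutral → 2, Passive → 6; minimax = 2.
1 ≠ 2, so no pure-strategy equilibrium exists.

No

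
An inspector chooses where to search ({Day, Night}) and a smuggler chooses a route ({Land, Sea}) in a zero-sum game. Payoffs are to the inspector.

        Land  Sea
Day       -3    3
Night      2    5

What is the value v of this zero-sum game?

2

Row minima: Day → -3, Night → 2; maximin = 2.
Column maxima: Land → 2, Sea → 5; minimax = 2.
Since maximin = minimax = 2, there is a saddle point and the value is 2.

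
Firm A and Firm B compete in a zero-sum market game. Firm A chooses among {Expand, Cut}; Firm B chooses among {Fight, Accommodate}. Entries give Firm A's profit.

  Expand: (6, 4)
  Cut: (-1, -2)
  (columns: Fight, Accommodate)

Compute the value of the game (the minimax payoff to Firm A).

4

Row minima: Expand → 4, Cut → -2; maximin = 4.
Column maxima: Fight → 6, Accommodate → 4; minimax = 4.
Since maximin = minimax = 4, there is a saddle point and the value is 4.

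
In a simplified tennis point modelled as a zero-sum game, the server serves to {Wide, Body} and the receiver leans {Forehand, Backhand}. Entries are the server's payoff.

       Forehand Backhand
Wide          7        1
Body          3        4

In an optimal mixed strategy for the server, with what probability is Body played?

6/7

Row minima: Wide → 1, Body → 3; maximin = 3.
Column maxima: Forehand → 7, Backhand → 4; minimax = 4.
3 ≠ 4, so there is no saddle point; optimal play is mixed.
Let the server play Wide with probability p. Expected payoff against Forehand: 7p + 3(1−p) = 4p + 3; against Backhand: 1p + 4(1−p) = −3p + 4.
Setting these equal: 4p + 3 = −3p + 4 ⇒ 7p = 1 ⇒ p = 1/7, and the value is (4)·(1/7) + 3 = 25/7.
For the receiver: with q = P(Forehand), equating Wide's and Body's payoffs gives 6q + 1 = −q + 4 ⇒ q = 3/7.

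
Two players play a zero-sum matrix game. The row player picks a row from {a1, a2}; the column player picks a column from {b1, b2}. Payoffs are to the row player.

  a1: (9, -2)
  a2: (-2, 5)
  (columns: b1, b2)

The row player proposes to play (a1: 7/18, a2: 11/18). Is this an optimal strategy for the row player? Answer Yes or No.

Yes

Against b1 this mix gives (7/18)·9 + (11/18)·(-2) = 41/18.
Against b2 this mix gives (7/18)·(-2) + (11/18)·5 = 41/18.
All of the column player's active replies (b1, b2) yield 41/18, and no column does worse for the row player. The mix makes the column player indifferent and guarantees 41/18, so it is optimal.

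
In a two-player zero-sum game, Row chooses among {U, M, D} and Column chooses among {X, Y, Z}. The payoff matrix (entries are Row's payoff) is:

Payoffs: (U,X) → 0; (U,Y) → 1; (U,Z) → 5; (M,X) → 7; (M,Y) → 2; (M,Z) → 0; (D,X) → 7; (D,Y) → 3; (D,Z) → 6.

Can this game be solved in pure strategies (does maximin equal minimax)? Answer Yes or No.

Yes

Row minima: U → 0, M → 0, D → 3; maximin = 3.
Column maxima: X → 7, Y → 3, Z → 6; minimax = 3.
maximin = minimax = 3, so a saddle point exists.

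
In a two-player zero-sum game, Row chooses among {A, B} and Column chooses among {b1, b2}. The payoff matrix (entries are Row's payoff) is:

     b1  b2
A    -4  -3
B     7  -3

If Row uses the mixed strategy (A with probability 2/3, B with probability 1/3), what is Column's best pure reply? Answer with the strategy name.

b2

If Column plays b1, Row's expected payoff is (2/3)·(-4) + (1/3)·7 = -1/3.
If Column plays b2, Row's expected payoff is (2/3)·(-3) + (1/3)·(-3) = -3.
Column minimizes Row's payoff; the smallest is -3, so the best response is b2.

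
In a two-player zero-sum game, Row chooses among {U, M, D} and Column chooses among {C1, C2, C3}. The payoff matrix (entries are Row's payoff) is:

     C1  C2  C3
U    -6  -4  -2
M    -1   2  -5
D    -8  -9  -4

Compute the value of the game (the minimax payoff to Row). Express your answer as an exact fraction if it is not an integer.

Row minima: U → -6, M → -5, D → -9; maximin = -5.
Column maxima: C1 → -1, C2 → 2, C3 → -2; minimax = -2.
-5 ≠ -2, so there is no saddle point; optimal play is mixed.
D is strictly dominated by U, so Row never plays it.
With D eliminated, C2 is strictly dominated by C1 (it gives Row strictly more in every remaining row), so Column never plays it.
On the remaining 2×2 (U, M vs C1, C3):
Let Row play U with probability p. Expected payoff against C1: (-6)p + (-1)(1−p) = −5p − 1; against C3: (-2)p + (-5)(1−p) = 3p − 5.
Setting these equal: −5p − 1 = 3p − 5 ⇒ −8p = -4 ⇒ p = 1/2, and the value is (-5)·(1/2) − 1 = -7/2.
For Column: with q = P(C1), equating U's and M's payoffs gives −4q − 2 = 4q − 5 ⇒ q = 3/8.

-7/2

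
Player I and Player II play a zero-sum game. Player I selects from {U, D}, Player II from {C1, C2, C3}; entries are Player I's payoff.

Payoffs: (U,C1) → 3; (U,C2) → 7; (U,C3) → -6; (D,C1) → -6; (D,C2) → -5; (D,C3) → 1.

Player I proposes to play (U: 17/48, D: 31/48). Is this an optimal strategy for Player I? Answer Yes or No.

Against C1 this mix gives (17/48)·3 + (31/48)·(-6) = -45/16.
Against C2 this mix gives (17/48)·7 + (31/48)·(-5) = -3/4.
Against C3 this mix gives (17/48)·(-6) + (31/48)·1 = -71/48.
Player II will play C1, holding Player I to -45/16. Shifting weight toward the row that does better against C1 would raise this floor (the equalizing mix achieves -33/16 against both C1 and C3), so the proposed strategy is not optimal.

No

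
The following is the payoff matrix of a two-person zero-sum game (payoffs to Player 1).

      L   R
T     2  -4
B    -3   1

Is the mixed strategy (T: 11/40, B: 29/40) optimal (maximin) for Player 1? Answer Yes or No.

Against L this mix gives (11/40)·2 + (29/40)·(-3) = -13/8.
Against R this mix gives (11/40)·(-4) + (29/40)·1 = -3/8.
Player 2 will play L, holding Player 1 to -13/8. Shifting weight toward the row that does better against L would raise this floor (the equalizing mix achieves -1 against both L and R), so the proposed strategy is not optimal.

No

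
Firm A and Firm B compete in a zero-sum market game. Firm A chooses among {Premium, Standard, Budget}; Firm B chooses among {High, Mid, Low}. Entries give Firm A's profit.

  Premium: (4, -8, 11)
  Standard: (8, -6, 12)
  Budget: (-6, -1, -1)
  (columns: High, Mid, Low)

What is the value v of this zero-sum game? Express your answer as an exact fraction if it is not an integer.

-44/19

Row minima: Premium → -8, Standard → -6, Budget → -6; maximin = -6.
Column maxima: High → 8, Mid → -1, Low → 12; minimax = -1.
-6 ≠ -1, so there is no saddle point; optimal play is mixed.
Premium is strictly dominated by Standard, so Firm A never plays it.
Low is strictly dominated by High (it gives Firm A strictly more in every row), so Firm B never plays it.
On the remaining 2×2 (Standard, Budget vs High, Mid):
Let Firm A play Standard with probability p. Expected payoff against High: 8p + (-6)(1−p) = 14p − 6; against Mid: (-6)p + (-1)(1−p) = −5p − 1.
Setting these equal: 14p − 6 = −5p − 1 ⇒ 19p = 5 ⇒ p = 5/19, and the value is (14)·(5/19) − 6 = -44/19.
For Firm B: with q = P(High), equating Standard's and Budget's payoffs gives 14q − 6 = −5q − 1 ⇒ q = 5/19.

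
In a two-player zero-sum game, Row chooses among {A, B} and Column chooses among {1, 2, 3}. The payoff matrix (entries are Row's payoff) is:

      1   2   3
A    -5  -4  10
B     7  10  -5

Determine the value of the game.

5/3

Row minima: A → -5, B → -5; maximin = -5.
Column maxima: 1 → 7, 2 → 10, 3 → 10; minimax = 7.
-5 ≠ 7, so there is no saddle point; optimal play is mixed.
2 is strictly dominated by 1 (it gives Row strictly more in every row), so Column never plays it.
On the remaining 2×2 (A, B vs 1, 3):
Let Row play A with probability p. Expected payoff against 1: (-5)p + 7(1−p) = −12p + 7; against 3: 10p + (-5)(1−p) = 15p − 5.
Setting these equal: −12p + 7 = 15p − 5 ⇒ −27p = -12 ⇒ p = 4/9, and the value is (-12)·(4/9) + 7 = 5/3.
For Column: with q = P(1), equating A's and B's payoffs gives −15q + 10 = 12q − 5 ⇒ q = 5/9.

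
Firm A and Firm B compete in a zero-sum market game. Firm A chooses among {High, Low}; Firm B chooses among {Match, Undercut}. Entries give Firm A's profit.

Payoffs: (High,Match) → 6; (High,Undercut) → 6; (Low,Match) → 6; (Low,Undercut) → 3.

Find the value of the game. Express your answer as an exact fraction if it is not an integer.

6

Row minima: High → 6, Low → 3; maximin = 6.
Column maxima: Match → 6, Undercut → 6; minimax = 6.
Since maximin = minimax = 6, there is a saddle point and the value is 6.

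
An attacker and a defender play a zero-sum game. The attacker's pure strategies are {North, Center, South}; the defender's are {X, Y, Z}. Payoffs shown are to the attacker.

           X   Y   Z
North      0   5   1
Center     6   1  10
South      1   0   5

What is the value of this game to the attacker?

3

Row minima: North → 0, Center → 1, South → 0; maximin = 1.
Column maxima: X → 6, Y → 5, Z → 10; minimax = 5.
1 ≠ 5, so there is no saddle point; optimal play is mixed.
South is strictly dominated by Center, so the attacker never plays it.
Z is strictly dominated by X (it gives the attacker strictly more in every row), so the defender never plays it.
On the remaining 2×2 (North, Center vs X, Y):
Let the attacker play North with probability p. Expected payoff against X: 0p + 6(1−p) = −6p + 6; against Y: 5p + 1(1−p) = 4p + 1.
Setting these equal: −6p + 6 = 4p + 1 ⇒ −10p = -5 ⇒ p = 1/2, and the value is (-6)·(1/2) + 6 = 3.
For the defender: with q = P(X), equating North's and Center's payoffs gives −5q + 5 = 5q + 1 ⇒ q = 2/5.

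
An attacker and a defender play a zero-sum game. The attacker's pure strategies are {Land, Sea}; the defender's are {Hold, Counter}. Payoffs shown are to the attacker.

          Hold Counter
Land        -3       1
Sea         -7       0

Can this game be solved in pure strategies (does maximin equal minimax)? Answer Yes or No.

Row minima: Land → -3, Sea → -7; maximin = -3.
Column maxima: Hold → -3, Counter → 1; minimax = -3.
maximin = minimax = -3, so a saddle point exists.

Yes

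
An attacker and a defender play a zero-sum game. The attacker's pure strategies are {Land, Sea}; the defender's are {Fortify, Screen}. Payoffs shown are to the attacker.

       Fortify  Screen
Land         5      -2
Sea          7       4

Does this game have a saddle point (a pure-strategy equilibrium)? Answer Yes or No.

Yes

Row minima: Land → -2, Sea → 4; maximin = 4.
Column maxima: Fortify → 7, Screen → 4; minimax = 4.
maximin = minimax = 4, so a saddle point exists.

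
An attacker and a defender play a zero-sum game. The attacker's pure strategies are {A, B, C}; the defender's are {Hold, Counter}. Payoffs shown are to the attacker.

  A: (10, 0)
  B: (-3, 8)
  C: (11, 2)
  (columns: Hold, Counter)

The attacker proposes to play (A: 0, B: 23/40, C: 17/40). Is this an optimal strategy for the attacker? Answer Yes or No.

Against Hold this mix gives (23/40)·(-3) + (17/40)·11 = 59/20.
Against Counter this mix gives (23/40)·8 + (17/40)·2 = 109/20.
The defender will play Hold, holding the attacker to 59/20. Shifting weight toward the row that does better against Hold would raise this floor (the equalizing mix achieves 47/10 against both Hold and Counter), so the proposed strategy is not optimal.

No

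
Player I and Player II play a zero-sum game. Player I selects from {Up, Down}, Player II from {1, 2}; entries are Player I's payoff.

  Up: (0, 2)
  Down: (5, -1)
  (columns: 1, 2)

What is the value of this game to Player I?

Row minima: Up → 0, Down → -1; maximin = 0.
Column maxima: 1 → 5, 2 → 2; minimax = 2.
0 ≠ 2, so there is no saddle point; optimal play is mixed.
Let Player I play Up with probability p. Expected payoff against 1: 0p + 5(1−p) = −5p + 5; against 2: 2p + (-1)(1−p) = 3p − 1.
Setting these equal: −5p + 5 = 3p − 1 ⇒ −8p = -6 ⇒ p = 3/4, and the value is (-5)·(3/4) + 5 = 5/4.
For Player II: with q = P(1), equating Up's and Down's payoffs gives −2q + 2 = 6q − 1 ⇒ q = 3/8.

5/4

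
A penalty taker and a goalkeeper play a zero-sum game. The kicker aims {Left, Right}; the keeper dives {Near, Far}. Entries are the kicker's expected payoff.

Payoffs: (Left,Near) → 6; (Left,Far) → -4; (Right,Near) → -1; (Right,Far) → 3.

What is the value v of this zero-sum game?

1

Row minima: Left → -4, Right → -1; maximin = -1.
Column maxima: Near → 6, Far → 3; minimax = 3.
-1 ≠ 3, so there is no saddle point; optimal play is mixed.
Let the kicker play Left with probability p. Expected payoff against Near: 6p + (-1)(1−p) = 7p − 1; against Far: (-4)p + 3(1−p) = −7p + 3.
Setting these equal: 7p − 1 = −7p + 3 ⇒ 14p = 4 ⇒ p = 2/7, and the value is (7)·(2/7) − 1 = 1.
For the keeper: with q = P(Near), equating Left's and Right's payoffs gives 10q − 4 = −4q + 3 ⇒ q = 1/2.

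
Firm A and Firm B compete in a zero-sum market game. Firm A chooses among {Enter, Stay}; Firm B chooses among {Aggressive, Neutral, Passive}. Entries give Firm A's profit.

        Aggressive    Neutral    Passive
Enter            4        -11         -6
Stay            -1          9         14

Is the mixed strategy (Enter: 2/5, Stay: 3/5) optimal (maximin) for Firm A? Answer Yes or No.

Yes

Against Aggressive this mix gives (2/5)·4 + (3/5)·(-1) = 1.
Against Neutral this mix gives (2/5)·(-11) + (3/5)·9 = 1.
Against Passive this mix gives (2/5)·(-6) + (3/5)·14 = 6.
All of Firm B's active replies (Aggressive, Neutral) yield 1, and no column does worse for Firm A. The mix makes Firm B indifferent and guarantees 1, so it is optimal.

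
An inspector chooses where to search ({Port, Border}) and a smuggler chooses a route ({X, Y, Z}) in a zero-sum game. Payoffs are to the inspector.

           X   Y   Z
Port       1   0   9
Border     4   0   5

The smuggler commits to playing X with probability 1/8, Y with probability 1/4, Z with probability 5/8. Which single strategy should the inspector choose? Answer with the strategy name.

Port

Expected payoff of Port: (1/8)·1 + (1/4)·0 + (5/8)·9 = 23/4.
Expected payoff of Border: (1/8)·4 + (1/4)·0 + (5/8)·5 = 29/8.
The largest is 23/4, so the inspector's best response is Port.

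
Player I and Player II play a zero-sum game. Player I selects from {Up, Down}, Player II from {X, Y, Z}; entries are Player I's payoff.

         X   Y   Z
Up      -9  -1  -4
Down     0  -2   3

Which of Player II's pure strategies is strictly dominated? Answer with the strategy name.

Z

X holds Player I's payoff strictly below Z in every row: -9 < -4, 0 < 3.
So Z is strictly dominated for Player II.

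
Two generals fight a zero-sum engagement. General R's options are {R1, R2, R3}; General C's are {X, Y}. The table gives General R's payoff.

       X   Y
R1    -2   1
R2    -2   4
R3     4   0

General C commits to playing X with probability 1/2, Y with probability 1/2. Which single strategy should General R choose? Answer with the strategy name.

R3

Expected payoff of R1: (1/2)·(-2) + (1/2)·1 = -1/2.
Expected payoff of R2: (1/2)·(-2) + (1/2)·4 = 1.
Expected payoff of R3: (1/2)·4 + (1/2)·0 = 2.
The largest is 2, so General R's best response is R3.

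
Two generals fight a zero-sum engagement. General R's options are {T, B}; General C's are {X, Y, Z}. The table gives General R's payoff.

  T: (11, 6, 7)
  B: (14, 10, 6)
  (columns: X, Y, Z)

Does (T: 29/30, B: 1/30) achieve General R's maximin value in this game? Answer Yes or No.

No

Against X this mix gives (29/30)·11 + (1/30)·14 = 111/10.
Against Y this mix gives (29/30)·6 + (1/30)·10 = 92/15.
Against Z this mix gives (29/30)·7 + (1/30)·6 = 209/30.
General C will play Y, holding General R to 92/15. Shifting weight toward the row that does better against Y would raise this floor (the equalizing mix achieves 34/5 against both Y and Z), so the proposed strategy is not optimal.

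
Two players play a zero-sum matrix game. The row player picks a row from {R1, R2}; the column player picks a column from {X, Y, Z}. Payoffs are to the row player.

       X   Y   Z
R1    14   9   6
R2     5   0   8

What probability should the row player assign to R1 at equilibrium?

8/11

Row minima: R1 → 6, R2 → 0; maximin = 6.
Column maxima: X → 14, Y → 9, Z → 8; minimax = 8.
6 ≠ 8, so there is no saddle point; optimal play is mixed.
X is strictly dominated by Y (it gives the row player strictly more in every row), so the column player never plays it.
On the remaining 2×2 (R1, R2 vs Y, Z):
Let the row player play R1 with probability p. Expected payoff against Y: 9p + 0(1−p) = 9p; against Z: 6p + 8(1−p) = −2p + 8.
Setting these equal: 9p = −2p + 8 ⇒ 11p = 8 ⇒ p = 8/11, and the value is (9)·(8/11) = 72/11.
For the column player: with q = P(Y), equating R1's and R2's payoffs gives 3q + 6 = −8q + 8 ⇒ q = 2/11.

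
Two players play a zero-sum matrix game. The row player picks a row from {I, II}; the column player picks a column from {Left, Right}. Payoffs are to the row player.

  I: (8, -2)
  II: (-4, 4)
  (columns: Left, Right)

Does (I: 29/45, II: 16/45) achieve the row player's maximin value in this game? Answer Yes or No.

No

Against Left this mix gives (29/45)·8 + (16/45)·(-4) = 56/15.
Against Right this mix gives (29/45)·(-2) + (16/45)·4 = 2/15.
The column player will play Right, holding the row player to 2/15. Shifting weight toward the row that does better against Right would raise this floor (the equalizing mix achieves 4/3 against both Right and Left), so the proposed strategy is not optimal.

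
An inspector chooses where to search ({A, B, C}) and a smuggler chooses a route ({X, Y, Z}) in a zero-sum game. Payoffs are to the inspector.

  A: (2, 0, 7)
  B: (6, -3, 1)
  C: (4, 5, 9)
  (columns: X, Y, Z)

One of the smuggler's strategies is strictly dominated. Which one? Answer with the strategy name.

Y holds the inspector's payoff strictly below Z in every row: 0 < 7, -3 < 1, 5 < 9.
So Z is strictly dominated for the smuggler.

Z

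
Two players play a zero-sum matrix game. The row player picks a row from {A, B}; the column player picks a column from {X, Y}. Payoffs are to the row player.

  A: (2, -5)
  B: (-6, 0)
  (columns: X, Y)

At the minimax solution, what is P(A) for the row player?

Row minima: A → -5, B → -6; maximin = -5.
Column maxima: X → 2, Y → 0; minimax = 0.
-5 ≠ 0, so there is no saddle point; optimal play is mixed.
Let the row player play A with probability p. Expected payoff against X: 2p + (-6)(1−p) = 8p − 6; against Y: (-5)p + 0(1−p) = −5p.
Setting these equal: 8p − 6 = −5p ⇒ 13p = 6 ⇒ p = 6/13, and the value is (8)·(6/13) − 6 = -30/13.
For the column player: with q = P(X), equating A's and B's payoffs gives 7q − 5 = −6q ⇒ q = 5/13.

6/13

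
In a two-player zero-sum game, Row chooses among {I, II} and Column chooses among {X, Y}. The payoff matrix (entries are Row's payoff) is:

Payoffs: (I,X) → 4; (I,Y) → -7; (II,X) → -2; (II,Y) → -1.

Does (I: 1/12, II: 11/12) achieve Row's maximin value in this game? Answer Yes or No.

Against X this mix gives (1/12)·4 + (11/12)·(-2) = -3/2.
Against Y this mix gives (1/12)·(-7) + (11/12)·(-1) = -3/2.
All of Column's active replies (X, Y) yield -3/2, and no column does worse for Row. The mix makes Column indifferent and guarantees -3/2, so it is optimal.

Yes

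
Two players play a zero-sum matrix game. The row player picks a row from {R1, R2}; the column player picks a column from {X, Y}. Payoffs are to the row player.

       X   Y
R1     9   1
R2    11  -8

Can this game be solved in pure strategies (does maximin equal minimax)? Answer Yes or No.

Yes

Row minima: R1 → 1, R2 → -8; maximin = 1.
Column maxima: X → 11, Y → 1; minimax = 1.
maximin = minimax = 1, so a saddle point exists.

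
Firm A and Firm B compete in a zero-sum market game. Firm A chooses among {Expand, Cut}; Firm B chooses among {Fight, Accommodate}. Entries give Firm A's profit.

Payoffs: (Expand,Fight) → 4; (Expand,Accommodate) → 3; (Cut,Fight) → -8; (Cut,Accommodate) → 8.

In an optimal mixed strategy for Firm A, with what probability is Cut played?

1/17

Row minima: Expand → 3, Cut → -8; maximin = 3.
Column maxima: Fight → 4, Accommodate → 8; minimax = 4.
3 ≠ 4, so there is no saddle point; optimal play is mixed.
Let Firm A play Expand with probability p. Expected payoff against Fight: 4p + (-8)(1−p) = 12p − 8; against Accommodate: 3p + 8(1−p) = −5p + 8.
Setting these equal: 12p − 8 = −5p + 8 ⇒ 17p = 16 ⇒ p = 16/17, and the value is (12)·(16/17) − 8 = 56/17.
For Firm B: with q = P(Fight), equating Expand's and Cut's payoffs gives q + 3 = −16q + 8 ⇒ q = 5/17.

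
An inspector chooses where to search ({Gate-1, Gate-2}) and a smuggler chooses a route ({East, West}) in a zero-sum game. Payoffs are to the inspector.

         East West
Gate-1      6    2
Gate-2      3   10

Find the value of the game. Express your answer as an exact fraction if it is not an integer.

54/11

Row minima: Gate-1 → 2, Gate-2 → 3; maximin = 3.
Column maxima: East → 6, West → 10; minimax = 6.
3 ≠ 6, so there is no saddle point; optimal play is mixed.
Let the inspector play Gate-1 with probability p. Expected payoff against East: 6p + 3(1−p) = 3p + 3; against West: 2p + 10(1−p) = −8p + 10.
Setting these equal: 3p + 3 = −8p + 10 ⇒ 11p = 7 ⇒ p = 7/11, and the value is (3)·(7/11) + 3 = 54/11.
For the smuggler: with q = P(East), equating Gate-1's and Gate-2's payoffs gives 4q + 2 = −7q + 10 ⇒ q = 8/11.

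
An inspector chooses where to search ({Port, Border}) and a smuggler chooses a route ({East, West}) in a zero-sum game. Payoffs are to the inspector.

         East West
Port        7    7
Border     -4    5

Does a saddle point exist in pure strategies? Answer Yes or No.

Yes

Row minima: Port → 7, Border → -4; maximin = 7.
Column maxima: East → 7, West → 7; minimax = 7.
maximin = minimax = 7, so a saddle point exists.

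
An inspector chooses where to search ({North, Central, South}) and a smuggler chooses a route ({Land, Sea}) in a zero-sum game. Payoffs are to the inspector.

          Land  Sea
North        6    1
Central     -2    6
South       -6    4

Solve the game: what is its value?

Row minima: North → 1, Central → -2, South → -6; maximin = 1.
Column maxima: Land → 6, Sea → 6; minimax = 6.
1 ≠ 6, so there is no saddle point; optimal play is mixed.
South is strictly dominated by Central, so the inspector never plays it.
On the remaining 2×2 (North, Central vs Land, Sea):
Let the inspector play North with probability p. Expected payoff against Land: 6p + (-2)(1−p) = 8p − 2; against Sea: 1p + 6(1−p) = −5p + 6.
Setting these equal: 8p − 2 = −5p + 6 ⇒ 13p = 8 ⇒ p = 8/13, and the value is (8)·(8/13) − 2 = 38/13.
For the smuggler: with q = P(Land), equating North's and Central's payoffs gives 5q + 1 = −8q + 6 ⇒ q = 5/13.

38/13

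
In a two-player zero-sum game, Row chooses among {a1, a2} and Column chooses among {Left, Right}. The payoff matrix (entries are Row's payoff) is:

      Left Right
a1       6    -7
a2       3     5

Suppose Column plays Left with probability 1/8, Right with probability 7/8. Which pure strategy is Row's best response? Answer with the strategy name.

Expected payoff of a1: (1/8)·6 + (7/8)·(-7) = -43/8.
Expected payoff of a2: (1/8)·3 + (7/8)·5 = 19/4.
The largest is 19/4, so Row's best response is a2.

a2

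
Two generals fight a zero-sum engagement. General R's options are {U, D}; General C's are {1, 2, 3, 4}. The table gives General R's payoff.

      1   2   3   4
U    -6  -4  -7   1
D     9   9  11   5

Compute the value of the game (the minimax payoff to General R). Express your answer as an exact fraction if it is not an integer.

5

Row minima: U → -7, D → 5; maximin = 5.
Column maxima: 1 → 9, 2 → 9, 3 → 11, 4 → 5; minimax = 5.
Since maximin = minimax = 5, there is a saddle point and the value is 5.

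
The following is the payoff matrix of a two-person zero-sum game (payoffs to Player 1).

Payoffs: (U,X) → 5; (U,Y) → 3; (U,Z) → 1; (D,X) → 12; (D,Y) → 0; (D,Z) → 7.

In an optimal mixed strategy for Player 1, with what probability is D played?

Row minima: U → 1, D → 0; maximin = 1.
Column maxima: X → 12, Y → 3, Z → 7; minimax = 3.
1 ≠ 3, so there is no saddle point; optimal play is mixed.
X is strictly dominated by Y (it gives Player 1 strictly more in every row), so Player 2 never plays it.
On the remaining 2×2 (U, D vs Y, Z):
Let Player 1 play U with probability p. Expected payoff against Y: 3p + 0(1−p) = 3p; against Z: 1p + 7(1−p) = −6p + 7.
Setting these equal: 3p = −6p + 7 ⇒ 9p = 7 ⇒ p = 7/9, and the value is (3)·(7/9) = 7/3.
For Player 2: with q = P(Y), equating U's and D's payoffs gives 2q + 1 = −7q + 7 ⇒ q = 2/3.

2/9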